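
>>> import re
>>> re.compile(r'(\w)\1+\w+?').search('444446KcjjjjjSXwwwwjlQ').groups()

('4',)

The match spans [0:6] → '444446'.
Captured: group 1 = '4'.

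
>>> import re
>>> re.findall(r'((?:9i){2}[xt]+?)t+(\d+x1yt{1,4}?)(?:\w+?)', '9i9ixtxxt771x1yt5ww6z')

[('9i9ixtxx', '771x1yt')]

The pattern matches the literal '9i' repeated 2 times, then one or more of one of [xt] (lazy) (captured); then one or more of a literal 't'; then one or more of a digit, then the literal 'x1y', then 1 to 4 of the literal 't' (lazy) (captured); then one or more of a word character (lazy) (non-capturing group).
Matches: at [0:17] match '9i9ixtxxt771x1yt5', groups = ('9i9ixtxx', '771x1yt').
With 2 capturing groups, `findall` returns a 2-tuple per match.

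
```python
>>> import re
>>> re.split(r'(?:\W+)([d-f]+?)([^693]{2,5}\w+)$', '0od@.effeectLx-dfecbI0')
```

['0od', 'effee', 'ctLx-dfecbI0', '']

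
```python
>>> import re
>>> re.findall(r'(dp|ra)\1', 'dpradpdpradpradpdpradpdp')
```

The backreference `\1` re-matches whatever the first group consumed, character for character.
Walking the string: at [4:8] match 'dpdp', group 1 = 'dp'; at [14:18] match 'dpdp', group 1 = 'dp'; at [20:24] match 'dpdp', group 1 = 'dp'.
One capturing group, so `findall` returns just the captured substring from each match — 3 in all.

['dp', 'dp', 'dp']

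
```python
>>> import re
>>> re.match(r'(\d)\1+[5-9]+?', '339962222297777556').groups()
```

A backreference is literal: `\1` must see the identical characters the first group matched.
`re.match` only tries the pattern at the start of the string.
The match spans [0:3] → '339'.
Captured: group 1 = '3'.

('3',)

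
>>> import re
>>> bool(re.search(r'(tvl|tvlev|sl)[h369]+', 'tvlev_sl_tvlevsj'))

False

Here the pattern never matches, so the call returns None, and `bool(None)` is False.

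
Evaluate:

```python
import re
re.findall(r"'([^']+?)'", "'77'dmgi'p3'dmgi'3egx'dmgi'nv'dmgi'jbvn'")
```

`findall` collects group 1 from each match (5 total).

['77', 'p3', '3egx', 'nv', 'jbvn']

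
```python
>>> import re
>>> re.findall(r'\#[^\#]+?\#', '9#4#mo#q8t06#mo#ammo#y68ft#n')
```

Walking the string: at [1:4] → '#4#'; at [6:13] → '#q8t06#'; at [15:21] → '#ammo#'.
Since nothing is captured, `findall` lists the 3 matched substrings directly.

['#4#', '#q8t06#', '#ammo#']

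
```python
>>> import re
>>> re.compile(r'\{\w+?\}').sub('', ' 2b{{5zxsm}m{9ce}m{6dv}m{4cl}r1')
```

' 2b{mmmr1'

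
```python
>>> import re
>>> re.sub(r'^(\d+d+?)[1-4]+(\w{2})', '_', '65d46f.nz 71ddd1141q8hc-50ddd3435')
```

Each match is replaced by '_'.

'_.nz 71ddd1141q8hc-50ddd3435'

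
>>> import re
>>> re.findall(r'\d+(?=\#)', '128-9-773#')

The `(?=…)`/`(?<=…)` assertion just peeks at neighbouring text; it doesn't advance the match position.
Scanning left to right: at [6:9] → '773'.
With no groups in the pattern, `findall` gives back each whole match — 1 here.

['773']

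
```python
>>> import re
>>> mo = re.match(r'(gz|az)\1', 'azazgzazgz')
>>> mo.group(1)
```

`\1` has to match the exact text group 1 already captured.
`match` is anchored at position 0; if the pattern doesn't fit there, it returns None.
The match spans [0:4] → 'azaz'.
Captured: group 1 = 'az'.

'az'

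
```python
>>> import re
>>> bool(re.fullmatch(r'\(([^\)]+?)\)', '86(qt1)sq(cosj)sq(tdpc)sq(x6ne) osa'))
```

False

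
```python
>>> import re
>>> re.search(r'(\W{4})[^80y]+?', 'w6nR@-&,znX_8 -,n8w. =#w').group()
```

'@-&,z'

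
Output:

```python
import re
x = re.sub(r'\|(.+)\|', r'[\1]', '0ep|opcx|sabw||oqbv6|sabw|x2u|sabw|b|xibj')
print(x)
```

Each match is replaced using the text its own group 1 captured.

0ep[opcx|sabw||oqbv6|sabw|x2u|sabw|b]xibj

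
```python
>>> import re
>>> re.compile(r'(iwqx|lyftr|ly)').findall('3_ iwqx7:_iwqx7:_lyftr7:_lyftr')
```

['iwqx', 'iwqx', 'lyftr', 'lyftr']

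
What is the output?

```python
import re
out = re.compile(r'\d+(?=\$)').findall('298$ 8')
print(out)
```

The positive lookaround only admits positions where the adjacent text matches; those characters stay outside the span.
Walking the string: at [0:3] → '298'.
No capturing groups, so `findall` returns the 1 full match string.

['298']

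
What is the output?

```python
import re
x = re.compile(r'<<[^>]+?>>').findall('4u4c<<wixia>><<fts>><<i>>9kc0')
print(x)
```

['<<wixia>>', '<<fts>>', '<<i>>']

Matches: at [4:13] → '<<wixia>>'; at [13:20] → '<<fts>>'; at [20:25] → '<<i>>'.
No capturing groups, so `findall` returns the 3 full match strings.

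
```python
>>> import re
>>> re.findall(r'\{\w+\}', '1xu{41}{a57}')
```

['{41}', '{a57}']

Walking the string: at [3:7] → '{41}'; at [7:12] → '{a57}'.
Since nothing is captured, `findall` lists the 2 matched substrings directly.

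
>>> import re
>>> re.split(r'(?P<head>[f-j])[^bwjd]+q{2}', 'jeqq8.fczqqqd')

The pattern matches a character in [f-j] (captured as 'head'); then one or more of any character except [bwjd], then exactly 2 of a literal 'q'.
Matches to split on: at [0:12] → 'jeqq8.fczqqq'.
With a capturing group present, the delimiter's captured portion is kept in the result list.

['', 'j', 'd']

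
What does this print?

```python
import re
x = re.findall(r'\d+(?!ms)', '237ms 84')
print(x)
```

['23', '84']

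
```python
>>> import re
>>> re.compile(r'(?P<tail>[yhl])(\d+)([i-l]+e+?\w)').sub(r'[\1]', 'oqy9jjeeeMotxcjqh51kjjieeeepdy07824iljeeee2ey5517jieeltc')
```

This matches one of [yhl] (captured as 'tail'); then one or more of a digit (captured); then one or more of a character in [i-l], then one or more of a literal 'e' (lazy), then a word character (captured).
A non-greedy quantifier consumes as few characters as it can — just enough that the remainder of the pattern still matches from where it stops; whatever follows it matches normally.
Matches: at [2:8] → 'y9jjee'; at [16:25] → 'h51kjjiee'; at [29:40] → 'y07824iljee'; at [44:53] → 'y5517jiee'.
Each match is replaced using the text its own group 1 captured.

'oq[y]eMotxcjq[h]eepd[y]ee2e[y]ltc'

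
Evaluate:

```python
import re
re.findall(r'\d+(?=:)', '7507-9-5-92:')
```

The lookaround is zero-width — it requires the adjacent text to match without consuming it, so the asserted text isn't part of the match.
`findall` yields the raw match text (1 of them) because the pattern has no groups.

['92']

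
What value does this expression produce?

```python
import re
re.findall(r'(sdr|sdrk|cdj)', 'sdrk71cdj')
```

The regex engine tests alternatives in the order written; an earlier branch that matches wins even if a later one would match more.
Scanning left to right: at [0:3] match 'sdr', group 1 = 'sdr'; at [6:9] match 'cdj', group 1 = 'cdj'.
With a single group, `findall` returns only what that group captured — 2 items.

['sdr', 'cdj']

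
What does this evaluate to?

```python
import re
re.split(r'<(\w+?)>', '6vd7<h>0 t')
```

['6vd7', 'h', '0 t']

Matches to split on: at [4:7] → '<h>'.
Because the pattern has a capturing group, `split` also inserts each captured text between the pieces.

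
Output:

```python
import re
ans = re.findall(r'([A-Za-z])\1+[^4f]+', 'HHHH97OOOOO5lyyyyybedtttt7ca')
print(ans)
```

The backreference `\1` re-matches whatever the first group consumed, character for character.
`findall` collects group 1 from the one match (1 total).

['H']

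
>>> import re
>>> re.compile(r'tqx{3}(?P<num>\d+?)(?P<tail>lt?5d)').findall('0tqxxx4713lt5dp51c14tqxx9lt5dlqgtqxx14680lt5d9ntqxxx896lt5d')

[('4713', 'lt5d'), ('896', 'lt5d')]

This matches the literal 'tq', then exactly 3 of the literal 'x'; then one or more of a digit (lazy) (captured as 'num'); then a literal 'l', then optionally the literal 't', then the literal '5d' (captured as 'tail').
With 2 capturing groups, `findall` returns a 2-tuple per match.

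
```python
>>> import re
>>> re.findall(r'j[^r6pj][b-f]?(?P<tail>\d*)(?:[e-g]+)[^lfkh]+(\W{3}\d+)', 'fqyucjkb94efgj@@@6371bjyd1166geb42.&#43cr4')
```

[('94', '.&#43')]

The pattern matches a literal 'j', then any character except [r6pj], then optionally a character in [b-f]; then zero or more of a digit (captured as 'tail'); then one or more of a character in [e-g] (non-capturing group); then one or more of any character except [lfkh]; then exactly 3 of a non-word character, then one or more of a digit (captured).
Walking the string: at [5:39] match 'jkb94efgj@@@6371bjyd1166geb42.&#43', groups = ('94', '.&#43').
2 groups means the one result is a tuple of 2 captured strings — 1 here.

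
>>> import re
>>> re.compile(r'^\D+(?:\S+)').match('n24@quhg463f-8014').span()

Pattern: anchored at the start of the string; then one or more of a non-digit; then one or more of a non-whitespace character (non-capturing group).
`match` is anchored at position 0; if the pattern doesn't fit there, it returns None.
The match spans [0:17] → 'n24@quhg463f-8014'.

(0, 17)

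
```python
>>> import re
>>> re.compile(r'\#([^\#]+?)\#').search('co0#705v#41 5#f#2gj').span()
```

`re.search` scans for the first position where the pattern succeeds.
The match spans [3:9] → '#705v#'.
Captured: group 1 = '705v'.

(3, 9)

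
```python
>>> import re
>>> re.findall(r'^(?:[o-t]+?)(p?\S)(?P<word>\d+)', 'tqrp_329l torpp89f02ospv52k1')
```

[('p_', '329')]

With the lazy modifier that quantifier settles for the fewest repetitions that let the rest of the pattern succeed (the atoms after it are unaffected and can still be greedy).
`findall` packs the 2 group values into a tuple for every match.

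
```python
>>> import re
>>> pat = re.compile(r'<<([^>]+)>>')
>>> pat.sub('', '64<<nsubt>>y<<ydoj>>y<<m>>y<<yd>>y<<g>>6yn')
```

'64yyyy6yn'

`sub` substitutes '' at each match site.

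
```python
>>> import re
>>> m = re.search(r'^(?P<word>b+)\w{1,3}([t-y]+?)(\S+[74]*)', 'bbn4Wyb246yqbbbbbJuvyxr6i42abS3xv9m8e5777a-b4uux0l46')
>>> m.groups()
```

('bb', 'y', 'b246yqbbbbbJuvyxr6i42abS3xv9m8e5777a-b4uux0l46')

The match spans [0:52] → 'bbn4Wyb246yqbbbbbJuvyxr6i42abS3xv9m8e5777a-b4uux0l46'.
Captured: group 1 = 'bb', group 2 = 'y', group 3 = 'b246yqbbbbbJuvyxr6i42abS3xv9m8e5777a-b4uux0l46'.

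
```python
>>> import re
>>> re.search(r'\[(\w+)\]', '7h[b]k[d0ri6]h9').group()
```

`re.search` scans for the first position where the pattern succeeds.
The match spans [2:5] → '[b]'.
Captured: group 1 = 'b'.

'[b]'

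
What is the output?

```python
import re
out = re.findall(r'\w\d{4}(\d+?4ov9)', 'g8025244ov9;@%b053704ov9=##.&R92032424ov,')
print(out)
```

['244ov9', '04ov9']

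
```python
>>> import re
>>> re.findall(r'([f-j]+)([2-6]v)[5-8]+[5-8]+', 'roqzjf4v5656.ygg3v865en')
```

The pattern matches one or more of a character in [f-j] (captured); then a character in [2-6], then a literal 'v' (captured); then one or more of a character in [5-8], then one or more of a character in [5-8].
`findall` packs the 2 group values into a tuple for every match.

[('jf', '4v'), ('gg', '3v')]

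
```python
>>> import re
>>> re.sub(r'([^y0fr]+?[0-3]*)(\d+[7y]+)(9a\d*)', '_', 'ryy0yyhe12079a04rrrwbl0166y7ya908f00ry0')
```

'ryy0yy_rrrwbl0166y7ya908f00ry0'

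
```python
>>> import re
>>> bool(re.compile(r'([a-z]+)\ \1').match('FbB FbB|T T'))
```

False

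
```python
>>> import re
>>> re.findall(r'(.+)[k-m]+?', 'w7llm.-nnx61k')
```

['w7llm.-nnx61']

This matches one or more of any character (captured); then one or more of a character in [k-m] (lazy).
Matches: at [0:13] match 'w7llm.-nnx61k', group 1 = 'w7llm.-nnx61'.
One capturing group, so `findall` returns just the captured substring from the one match — 1 in all.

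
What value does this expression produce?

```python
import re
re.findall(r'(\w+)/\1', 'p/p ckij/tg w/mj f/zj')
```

`\1` is not a pattern — it's the concrete string captured by group 1, re-applied verbatim.
One capturing group, so `findall` returns just the captured substring from the one match — 1 in all.

['p']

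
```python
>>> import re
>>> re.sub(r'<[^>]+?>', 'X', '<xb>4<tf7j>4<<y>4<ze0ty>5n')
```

`sub` substitutes 'X' at each match site.

'X4X4X4X5n'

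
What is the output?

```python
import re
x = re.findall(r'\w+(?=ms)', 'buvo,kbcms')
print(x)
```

The `(?=…)`/`(?<=…)` assertion just peeks at neighbouring text; it doesn't advance the match position.
With no groups in the pattern, `findall` gives back each whole match — 1 here.

['kbc']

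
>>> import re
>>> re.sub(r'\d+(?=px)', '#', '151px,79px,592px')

'#px,#px,#px'

The lookaround is zero-width — it requires the adjacent text to match without consuming it, so the asserted text isn't part of the match.
`sub` substitutes '#' at each match site.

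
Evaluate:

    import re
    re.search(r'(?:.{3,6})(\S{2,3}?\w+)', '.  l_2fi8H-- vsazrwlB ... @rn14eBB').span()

(0, 10)

This matches 3 to 6 of any character (non-capturing group); then 2 to 3 of a non-whitespace character (lazy), then one or more of a word character (captured).
`search` walks the string left to right and returns the first match it finds.
The match spans [0:10] → '.  l_2fi8H'.
Captured: group 1 = 'fi8H'.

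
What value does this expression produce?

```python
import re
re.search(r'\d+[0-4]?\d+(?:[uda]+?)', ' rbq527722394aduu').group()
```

Pattern: one or more of a digit; then optionally a character in [0-4]; then one or more of a digit; then one or more of one of [uda] (lazy) (non-capturing group).
`re.search` tries every starting position until one works.
The match spans [4:14] → '527722394a'.

'527722394a'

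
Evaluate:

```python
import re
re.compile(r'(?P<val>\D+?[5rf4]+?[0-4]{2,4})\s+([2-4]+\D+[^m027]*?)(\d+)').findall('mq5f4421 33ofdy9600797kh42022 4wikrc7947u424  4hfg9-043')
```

[('mq5f4421', '33ofdy', '9600797'), ('kh42022', '4wikrc', '7947'), ('u424', '4hfg', '9')]

Pattern: one or more of a non-digit (lazy), then one or more of one of [5rf4] (lazy), then 2 to 4 of a character in [0-4] (captured as 'val'); then one or more of whitespace; then one or more of a character in [2-4], then one or more of a non-digit, then zero or more of any character except [m027] (lazy) (captured); then one or more of a digit (captured).
Because the quantifier is non-greedy, it stops expanding at the earliest point where the rest of the pattern can succeed.
Scanning left to right: at [0:22] match 'mq5f4421 33ofdy9600797', groups = ('mq5f4421', '33ofdy', '9600797'); at [22:40] match 'kh42022 4wikrc7947', groups = ('kh42022', '4wikrc', '7947'); at [40:51] match 'u424  4hfg9', groups = ('u424', '4hfg', '9').
`findall` packs the 3 group values into a tuple for every match.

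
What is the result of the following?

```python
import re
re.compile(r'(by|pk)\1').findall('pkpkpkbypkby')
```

`\1` has to match the exact text group 1 already captured.
Scanning left to right: at [0:4] match 'pkpk', group 1 = 'pk'.
One capturing group, so `findall` returns just the captured substring from the one match — 1 in all.

['pk']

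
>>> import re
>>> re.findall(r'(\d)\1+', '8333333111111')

After group 1 captures some text, `\1` only succeeds where that same text appears again.
Because there's exactly one group, `findall` drops the full match and keeps group 1 from each hit.

['3', '1']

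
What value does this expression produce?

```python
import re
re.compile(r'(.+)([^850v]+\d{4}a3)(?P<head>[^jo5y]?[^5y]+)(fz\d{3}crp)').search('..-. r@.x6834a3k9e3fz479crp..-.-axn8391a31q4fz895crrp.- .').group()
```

'..-. r@.x6834a3k9e3fz479crp'

This matches one or more of any character (captured); then one or more of any character except [850v], then exactly 4 of a digit, then the literal 'a3' (captured); then optionally any character except [jo5y], then one or more of any character except [5y] (captured as 'head'); then the literal 'fz', then exactly 3 of a digit, then the literal 'crp' (captured).
The match spans [0:27] → '..-. r@.x6834a3k9e3fz479crp'.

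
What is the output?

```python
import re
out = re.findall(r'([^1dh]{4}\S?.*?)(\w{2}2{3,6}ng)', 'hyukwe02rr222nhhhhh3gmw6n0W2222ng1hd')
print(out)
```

Pattern: exactly 4 of any character except [1dh], then optionally a non-whitespace character, then zero or more of any character (lazy) (captured); then exactly 2 of a word character, then 3 to 6 of the literal '2', then the literal 'ng' (captured).
2 groups means the one result is a tuple of 2 captured strings — 1 here.

[('yukwe02rr222nhhhhh3gmw6n', '0W2222ng')]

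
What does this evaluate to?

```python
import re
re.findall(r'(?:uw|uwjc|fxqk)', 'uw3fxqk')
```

['uw', 'fxqk']

Matches: at [0:2] → 'uw'; at [3:7] → 'fxqk'.
Since nothing is captured, `findall` lists the 2 matched substrings directly.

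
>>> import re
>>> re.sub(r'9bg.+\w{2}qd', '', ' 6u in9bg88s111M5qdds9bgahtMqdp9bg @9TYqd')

This matches the literal '9bg', then one or more of any character; then exactly 2 of a word character, then the literal 'qd'.
Every occurrence is swapped for ''.

' 6u in'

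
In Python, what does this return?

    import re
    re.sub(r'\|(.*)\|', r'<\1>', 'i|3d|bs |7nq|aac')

'i<3d|bs |7nq>aac'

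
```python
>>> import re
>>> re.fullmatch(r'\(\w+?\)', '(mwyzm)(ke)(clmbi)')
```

None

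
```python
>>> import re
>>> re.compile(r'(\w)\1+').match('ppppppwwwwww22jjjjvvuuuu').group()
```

'pppppp'

`\1` is not a pattern — it's the concrete string captured by group 1, re-applied verbatim.
`match` is anchored at position 0; if the pattern doesn't fit there, it returns None.
The match spans [0:6] → 'pppppp'.
Captured: group 1 = 'p'.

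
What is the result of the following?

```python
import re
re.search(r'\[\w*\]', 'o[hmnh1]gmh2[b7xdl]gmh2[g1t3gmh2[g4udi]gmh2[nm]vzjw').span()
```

(1, 8)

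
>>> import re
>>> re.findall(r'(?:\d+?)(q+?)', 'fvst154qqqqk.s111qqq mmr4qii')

['q', 'q', 'q']

The pattern matches one or more of a digit (lazy) (non-capturing group); then one or more of a literal 'q' (lazy) (captured).
With the lazy modifier that quantifier settles for the fewest repetitions that let the rest of the pattern succeed (the atoms after it are unaffected and can still be greedy).
Walking the string: at [4:8] match '154q', group 1 = 'q'; at [14:18] match '111q', group 1 = 'q'; at [24:26] match '4q', group 1 = 'q'.
`findall` collects group 1 from each match (3 total).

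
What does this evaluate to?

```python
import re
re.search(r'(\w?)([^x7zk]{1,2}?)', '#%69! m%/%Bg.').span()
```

(0, 1)

Because the quantifier is non-greedy, it stops expanding at the earliest point where the rest of the pattern can succeed.
The match spans [0:1] → '#'.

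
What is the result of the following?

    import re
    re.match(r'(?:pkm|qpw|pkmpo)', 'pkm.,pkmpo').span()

(0, 3)

`re.match` only tries the pattern at the start of the string.
The match spans [0:3] → 'pkm'.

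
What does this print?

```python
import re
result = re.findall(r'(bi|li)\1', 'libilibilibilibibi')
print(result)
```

['bi']

After group 1 captures some text, `\1` only succeeds where that same text appears again.
`findall` collects group 1 from the one match (1 total).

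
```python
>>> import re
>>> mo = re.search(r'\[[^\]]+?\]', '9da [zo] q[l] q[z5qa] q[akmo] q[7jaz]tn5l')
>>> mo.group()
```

The match spans [4:8] → '[zo]'.

'[zo]'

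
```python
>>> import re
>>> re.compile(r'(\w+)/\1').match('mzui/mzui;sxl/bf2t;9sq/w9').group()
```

'mzui/mzui'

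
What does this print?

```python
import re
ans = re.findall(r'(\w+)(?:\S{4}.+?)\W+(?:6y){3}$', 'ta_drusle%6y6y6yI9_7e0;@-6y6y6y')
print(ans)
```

Pattern: one or more of a word character (captured); then exactly 4 of a non-whitespace character, then one or more of any character (lazy) (non-capturing group); then one or more of a non-word character, then the literal '6y' repeated 3 times; then anchored at the end.
Scanning left to right: at [0:31] match 'ta_drusle%6y6y6yI9_7e0;@-6y6y6y', group 1 = 'ta_drusle'.
One capturing group, so `findall` returns just the captured substring from the one match — 1 in all.

['ta_drusle']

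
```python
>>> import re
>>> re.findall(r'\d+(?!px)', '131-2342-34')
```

['131', '2342', '34']

The negative lookahead/lookbehind blocks any match where the forbidden context is present.
Walking the string: at [0:3] → '131'; at [4:8] → '2342'; at [9:11] → '34'.
`findall` yields the raw match text (3 of them) because the pattern has no groups.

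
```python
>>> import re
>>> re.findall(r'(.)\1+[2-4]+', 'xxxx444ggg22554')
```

['x', 'g', '5']

The backreference `\1` re-matches whatever the first group consumed, character for character.
Because there's exactly one group, `findall` drops the full match and keeps group 1 from each hit.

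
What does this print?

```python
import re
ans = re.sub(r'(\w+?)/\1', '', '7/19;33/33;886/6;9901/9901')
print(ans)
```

7/19;;88;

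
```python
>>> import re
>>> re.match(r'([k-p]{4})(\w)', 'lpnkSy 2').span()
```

(0, 5)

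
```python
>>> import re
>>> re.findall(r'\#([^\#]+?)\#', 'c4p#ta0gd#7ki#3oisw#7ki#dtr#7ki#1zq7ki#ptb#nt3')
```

['ta0gd', '3oisw', 'dtr', '1zq7ki']

One capturing group, so `findall` returns just the captured substring from each match — 4 in all.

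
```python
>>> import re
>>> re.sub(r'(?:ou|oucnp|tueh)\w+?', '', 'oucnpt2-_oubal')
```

'npt2-_al'

Alternation isn't longest-match — the leftmost alternative that fits at this position is chosen.
Matches: at [0:3] → 'ouc'; at [9:12] → 'oub'.
Every occurrence is swapped for ''.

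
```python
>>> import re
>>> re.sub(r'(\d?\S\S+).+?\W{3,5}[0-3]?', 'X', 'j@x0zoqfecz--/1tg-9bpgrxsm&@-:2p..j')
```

'Xp..j'

Pattern: optionally a digit, then a non-whitespace character, then one or more of a non-whitespace character (captured); then one or more of any character (lazy), then 3 to 5 of a non-word character, then optionally a character in [0-3].
Matches: at [0:31] → 'j@x0zoqfecz--/1tg-9bpgrxsm&@-:2'.
`sub` substitutes 'X' at each match site.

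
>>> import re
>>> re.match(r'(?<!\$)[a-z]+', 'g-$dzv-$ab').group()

'g'

A negative assertion filters positions out without eating any characters.
`re.match` won't scan ahead — the pattern has to work from the very first character.
The match spans [0:1] → 'g'.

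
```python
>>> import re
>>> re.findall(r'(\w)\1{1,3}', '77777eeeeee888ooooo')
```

['7', 'e', 'e', '8', 'o']

`\1` has to match the exact text group 1 already captured.
With a single group, `findall` returns only what that group captured — 5 items.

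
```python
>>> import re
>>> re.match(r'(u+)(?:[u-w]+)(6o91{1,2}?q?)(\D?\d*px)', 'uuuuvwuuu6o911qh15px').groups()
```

('uuuu', '6o911q', 'h15px')

Pattern: one or more of a literal 'u' (captured); then one or more of a character in [u-w] (non-capturing group); then the literal '6o9', then 1 to 2 of a literal '1' (lazy), then optionally the literal 'q' (captured); then optionally a non-digit, then zero or more of a digit, then the literal 'px' (captured).
With `match`, the pattern is implicitly anchored at the beginning.
The match spans [0:20] → 'uuuuvwuuu6o911qh15px'.
Captured: group 1 = 'uuuu', group 2 = '6o911q', group 3 = 'h15px'.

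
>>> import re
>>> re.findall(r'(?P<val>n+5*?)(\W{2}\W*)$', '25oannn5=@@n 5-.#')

[]

The pattern matches one or more of the literal 'n', then zero or more of a literal '5' (lazy) (captured as 'val'); then exactly 2 of a non-word character, then zero or more of a non-word character (captured); then anchored at the end.
2 groups means each result is a tuple of 2 captured strings — 0 here.
Nothing in the string satisfies the pattern, so the list is empty.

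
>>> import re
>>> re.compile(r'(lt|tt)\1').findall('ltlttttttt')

The backreference `\1` re-matches whatever the first group consumed, character for character.
`findall` collects group 1 from each match (2 total).

['lt', 'tt']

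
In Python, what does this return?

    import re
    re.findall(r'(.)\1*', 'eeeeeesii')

['e', 's', 'i']

After group 1 captures some text, `\1` only succeeds where that same text appears again.
Scanning left to right: at [0:6] match 'eeeeee', group 1 = 'e'; at [6:7] match 's', group 1 = 's'; at [7:9] match 'ii', group 1 = 'i'.
Because there's exactly one group, `findall` drops the full match and keeps group 1 from each hit.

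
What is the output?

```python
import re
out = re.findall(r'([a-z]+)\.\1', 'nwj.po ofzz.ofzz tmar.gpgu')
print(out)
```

['ofzz']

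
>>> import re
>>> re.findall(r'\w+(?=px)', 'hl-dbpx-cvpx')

Lookahead/lookbehind check context without consuming it, so the matched span excludes the asserted characters.
Since nothing is captured, `findall` lists the 2 matched substrings directly.

['db', 'cv']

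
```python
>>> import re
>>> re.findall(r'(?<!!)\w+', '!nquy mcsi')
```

`(?!…)`/`(?<!…)` only lets a position through if the neighbouring text does NOT match; no characters are consumed.
Since nothing is captured, `findall` lists the 2 matched substrings directly.

['quy', 'mcsi']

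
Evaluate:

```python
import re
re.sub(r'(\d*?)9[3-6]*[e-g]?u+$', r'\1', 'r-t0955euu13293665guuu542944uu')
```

'r-t0955euu13293665guuu542'

`\1` in the replacement pulls in group 1's text for each match.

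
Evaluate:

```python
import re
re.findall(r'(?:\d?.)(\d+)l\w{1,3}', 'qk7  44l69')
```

['44']

Pattern: optionally a digit, then any character (non-capturing group); then one or more of a digit (captured); then a literal 'l', then 1 to 3 of a word character.
Scanning left to right: at [4:10] match ' 44l69', group 1 = '44'.
`findall` collects group 1 from the one match (1 total).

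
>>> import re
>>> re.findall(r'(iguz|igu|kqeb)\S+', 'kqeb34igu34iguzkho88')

['kqeb']

Scanning left to right: at [0:20] match 'kqeb34igu34iguzkho88', group 1 = 'kqeb'.
`findall` collects group 1 from the one match (1 total).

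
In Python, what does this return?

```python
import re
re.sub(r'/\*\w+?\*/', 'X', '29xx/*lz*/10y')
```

'29xxX10y'

Every occurrence is swapped for 'X'.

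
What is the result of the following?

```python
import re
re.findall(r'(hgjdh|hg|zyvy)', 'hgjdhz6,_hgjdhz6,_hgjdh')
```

`|` is ordered: at each position the engine commits to the first alternative that works.
Matches: at [0:5] match 'hgjdh', group 1 = 'hgjdh'; at [9:14] match 'hgjdh', group 1 = 'hgjdh'; at [18:23] match 'hgjdh', group 1 = 'hgjdh'.
One capturing group, so `findall` returns just the captured substring from each match — 3 in all.

['hgjdh', 'hgjdh', 'hgjdh']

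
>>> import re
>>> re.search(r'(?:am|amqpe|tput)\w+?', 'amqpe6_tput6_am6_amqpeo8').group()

`|` is ordered: at each position the engine commits to the first alternative that works.
The match spans [0:3] → 'amq'.

'amq'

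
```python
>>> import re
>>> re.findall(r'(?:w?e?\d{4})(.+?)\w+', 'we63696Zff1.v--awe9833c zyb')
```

This matches optionally the literal 'w', then optionally the literal 'e', then exactly 4 of a digit (non-capturing group); then one or more of any character (lazy) (captured); then one or more of a word character.
Scanning left to right: at [0:11] match 'we63696Zff1', group 1 = '6'; at [16:27] match 'we9833c zyb', group 1 = 'c '.
One capturing group, so `findall` returns just the captured substring from each match — 2 in all.

['6', 'c ']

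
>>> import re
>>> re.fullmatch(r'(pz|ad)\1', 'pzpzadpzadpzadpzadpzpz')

The backreference `\1` re-matches whatever the first group consumed, character for character.
`fullmatch` succeeds only if the pattern covers the string from start to end.
Here there's no way to consume every character, so the call returns None.

None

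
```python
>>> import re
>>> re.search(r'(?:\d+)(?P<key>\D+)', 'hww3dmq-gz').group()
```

'3dmq-gz'

This matches one or more of a digit (non-capturing group); then one or more of a non-digit (captured as 'key').
`re.search` scans for the first position where the pattern succeeds.
The match spans [3:10] → '3dmq-gz'.
Captured: group 1 = 'dmq-gz'.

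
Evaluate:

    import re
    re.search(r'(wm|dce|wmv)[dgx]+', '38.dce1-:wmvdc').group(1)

'wmv'

The match spans [9:13] → 'wmvd'.
Captured: group 1 = 'wmv'.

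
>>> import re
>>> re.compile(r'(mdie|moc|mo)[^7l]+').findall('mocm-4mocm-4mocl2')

['moc']

Alternation isn't longest-match — the leftmost alternative that fits at this position is chosen.
Matches: at [0:15] match 'mocm-4mocm-4moc', group 1 = 'moc'.
Because there's exactly one group, `findall` drops the full match and keeps group 1 from the one hit.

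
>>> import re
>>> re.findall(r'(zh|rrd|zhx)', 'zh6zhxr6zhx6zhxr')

The regex engine tests alternatives in the order written; an earlier branch that matches wins even if a later one would match more.
Scanning left to right: at [0:2] match 'zh', group 1 = 'zh'; at [3:5] match 'zh', group 1 = 'zh'; at [8:10] match 'zh', group 1 = 'zh'; at [12:14] match 'zh', group 1 = 'zh'.
With a single group, `findall` returns only what that group captured — 4 items.

['zh', 'zh', 'zh', 'zh']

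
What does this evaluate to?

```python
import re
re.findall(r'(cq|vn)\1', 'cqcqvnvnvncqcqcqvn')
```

['cq', 'vn', 'cq']

A backreference is literal: `\1` must see the identical characters the first group matched.
Walking the string: at [0:4] match 'cqcq', group 1 = 'cq'; at [4:8] match 'vnvn', group 1 = 'vn'; at [10:14] match 'cqcq', group 1 = 'cq'.
`findall` collects group 1 from each match (3 total).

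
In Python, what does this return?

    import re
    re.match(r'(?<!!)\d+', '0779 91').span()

A negative assertion filters positions out without eating any characters.
`re.match` only tries the pattern at the start of the string.
The match spans [0:4] → '0779'.

(0, 4)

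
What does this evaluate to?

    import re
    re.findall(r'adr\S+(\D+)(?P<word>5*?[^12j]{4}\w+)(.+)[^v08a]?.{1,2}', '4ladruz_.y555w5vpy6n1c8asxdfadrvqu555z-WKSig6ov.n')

Pattern: the literal 'adr', then one or more of a non-whitespace character; then one or more of a non-digit (captured); then zero or more of the literal '5' (lazy), then exactly 4 of any character except [12j], then one or more of a word character (captured as 'word'); then one or more of any character (captured); then optionally any character except [v08a], then 1 to 2 of any character.
`findall` packs the 3 group values into a tuple for every match.

[('S', 'ig6ov', '.')]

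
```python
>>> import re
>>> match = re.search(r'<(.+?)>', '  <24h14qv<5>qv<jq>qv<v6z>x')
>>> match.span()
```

(2, 13)

The match spans [2:13] → '<24h14qv<5>'.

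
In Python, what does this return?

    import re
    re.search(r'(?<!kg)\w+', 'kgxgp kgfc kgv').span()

The negative lookaround is zero-width — it rules out positions where the adjacent text would match, without consuming anything.
The match spans [0:5] → 'kgxgp'.

(0, 5)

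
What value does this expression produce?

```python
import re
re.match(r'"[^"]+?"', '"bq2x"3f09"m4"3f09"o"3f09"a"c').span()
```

`match` is anchored at position 0; if the pattern doesn't fit there, it returns None.
The match spans [0:6] → '"bq2x"'.

(0, 6)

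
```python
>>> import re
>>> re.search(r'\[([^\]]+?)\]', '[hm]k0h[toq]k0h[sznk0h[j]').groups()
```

The match spans [0:4] → '[hm]'.
Captured: group 1 = 'hm'.

('hm',)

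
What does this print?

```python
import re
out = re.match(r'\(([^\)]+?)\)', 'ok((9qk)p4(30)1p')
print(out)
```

None

`match` is anchored at position 0; if the pattern doesn't fit there, it returns None.
Here the string doesn't start with a match, so the call returns None.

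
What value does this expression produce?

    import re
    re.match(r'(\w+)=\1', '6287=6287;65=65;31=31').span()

After group 1 captures some text, `\1` only succeeds where that same text appears again.
`re.match` won't scan ahead — the pattern has to work from the very first character.
The match spans [0:9] → '6287=6287'.
Captured: group 1 = '6287'.

(0, 9)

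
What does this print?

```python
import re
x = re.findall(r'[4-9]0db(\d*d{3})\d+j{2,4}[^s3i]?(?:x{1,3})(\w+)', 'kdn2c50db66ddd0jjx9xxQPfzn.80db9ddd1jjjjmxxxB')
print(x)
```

[('66ddd', '9xxQPfzn'), ('9ddd', 'B')]

The pattern matches a character in [4-9], then the literal '0db'; then zero or more of a digit, then exactly 3 of a literal 'd' (captured); then one or more of a digit, then 2 to 4 of the literal 'j', then optionally any character except [s3i]; then 1 to 3 of a literal 'x' (non-capturing group); then one or more of a word character (captured).
Walking the string: at [5:26] match '50db66ddd0jjx9xxQPfzn', groups = ('66ddd', '9xxQPfzn'); at [27:45] match '80db9ddd1jjjjmxxxB', groups = ('9ddd', 'B').
Multiple groups make `findall` return tuples — one 2-tuple for each match.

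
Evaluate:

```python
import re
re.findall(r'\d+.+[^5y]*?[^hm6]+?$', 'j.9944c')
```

Pattern: one or more of a digit, then one or more of any character, then zero or more of any character except [5y] (lazy); then one or more of any character except [hm6] (lazy); then anchored at the end.
Since nothing is captured, `findall` lists the 1 matched substring directly.

['9944c']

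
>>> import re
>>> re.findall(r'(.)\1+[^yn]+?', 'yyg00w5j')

A backreference is literal: `\1` must see the identical characters the first group matched.
Matches: at [0:3] match 'yyg', group 1 = 'y'; at [3:6] match '00w', group 1 = '0'.
One capturing group, so `findall` returns just the captured substring from each match — 2 in all.

['y', '0']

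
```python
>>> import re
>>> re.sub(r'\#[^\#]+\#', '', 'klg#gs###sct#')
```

'klg#'

Matches: at [3:7] → '#gs#'; at [8:13] → '#sct#'.
`sub` substitutes '' at each match site.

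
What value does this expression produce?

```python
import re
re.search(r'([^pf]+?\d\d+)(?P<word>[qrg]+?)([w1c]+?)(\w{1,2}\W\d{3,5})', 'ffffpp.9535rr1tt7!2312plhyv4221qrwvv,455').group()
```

'lhyv4221qrwvv,455'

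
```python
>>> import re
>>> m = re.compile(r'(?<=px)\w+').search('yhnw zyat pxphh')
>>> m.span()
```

(12, 15)

The lookaround is zero-width — it requires the adjacent text to match without consuming it, so the asserted text isn't part of the match.
Unlike `match`, `search` isn't anchored — it looks for the pattern anywhere in the string.
The match spans [12:15] → 'phh'.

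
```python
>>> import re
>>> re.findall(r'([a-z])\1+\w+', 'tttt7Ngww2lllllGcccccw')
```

['t']

A backreference is literal: `\1` must see the identical characters the first group matched.
With a single group, `findall` returns only what that group captured — 1 item.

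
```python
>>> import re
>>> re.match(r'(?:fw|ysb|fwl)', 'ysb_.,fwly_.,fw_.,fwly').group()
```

'ysb'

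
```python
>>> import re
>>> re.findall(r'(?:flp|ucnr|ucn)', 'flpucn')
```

`findall` yields the raw match text (2 of them) because the pattern has no groups.

['flp', 'ucn']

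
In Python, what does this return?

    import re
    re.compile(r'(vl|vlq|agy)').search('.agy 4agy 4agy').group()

'agy'

`search` walks the string left to right and returns the first match it finds.
The match spans [1:4] → 'agy'.
Captured: group 1 = 'agy'.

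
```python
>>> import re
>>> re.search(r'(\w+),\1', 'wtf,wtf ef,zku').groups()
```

('wtf',)

A backreference is literal: `\1` must see the identical characters the first group matched.
`re.search` tries every starting position until one works.
The match spans [0:7] → 'wtf,wtf'.
Captured: group 1 = 'wtf'.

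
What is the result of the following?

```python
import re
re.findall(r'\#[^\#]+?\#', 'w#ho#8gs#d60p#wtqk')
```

Matches: at [1:5] → '#ho#'; at [8:14] → '#d60p#'.
Since nothing is captured, `findall` lists the 2 matched substrings directly.

['#ho#', '#d60p#']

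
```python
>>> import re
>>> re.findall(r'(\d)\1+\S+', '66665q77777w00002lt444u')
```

A backreference is literal: `\1` must see the identical characters the first group matched.
`findall` collects group 1 from the one match (1 total).

['6']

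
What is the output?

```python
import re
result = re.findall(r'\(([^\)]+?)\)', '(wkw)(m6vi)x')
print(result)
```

['wkw', 'm6vi']

Scanning left to right: at [0:5] match '(wkw)', group 1 = 'wkw'; at [5:11] match '(m6vi)', group 1 = 'm6vi'.
One capturing group, so `findall` returns just the captured substring from each match — 2 in all.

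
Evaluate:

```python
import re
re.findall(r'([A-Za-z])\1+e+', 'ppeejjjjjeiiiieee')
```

['p', 'j', 'i']

After group 1 captures some text, `\1` only succeeds where that same text appears again.
Matches: at [0:4] match 'ppee', group 1 = 'p'; at [4:10] match 'jjjjje', group 1 = 'j'; at [10:17] match 'iiiieee', group 1 = 'i'.
One capturing group, so `findall` returns just the captured substring from each match — 3 in all.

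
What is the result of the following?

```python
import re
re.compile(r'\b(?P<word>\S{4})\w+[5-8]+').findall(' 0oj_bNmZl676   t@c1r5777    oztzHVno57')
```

['0oj_', 't@c1', 'oztz']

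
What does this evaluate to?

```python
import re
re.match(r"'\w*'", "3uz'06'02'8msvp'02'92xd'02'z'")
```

`re.match` won't scan ahead — the pattern has to work from the very first character.
Here position 0 doesn't satisfy it, so the call returns None.

None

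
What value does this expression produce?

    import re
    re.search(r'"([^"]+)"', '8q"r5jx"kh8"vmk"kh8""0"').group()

'"r5jx"'

The match spans [2:8] → '"r5jx"'.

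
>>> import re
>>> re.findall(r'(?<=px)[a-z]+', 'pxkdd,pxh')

['kdd', 'h']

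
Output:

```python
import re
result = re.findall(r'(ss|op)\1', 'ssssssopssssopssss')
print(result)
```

A backreference is literal: `\1` must see the identical characters the first group matched.
One capturing group, so `findall` returns just the captured substring from each match — 3 in all.

['ss', 'ss', 'ss']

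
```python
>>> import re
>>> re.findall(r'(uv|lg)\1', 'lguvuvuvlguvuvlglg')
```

['uv', 'uv', 'lg']

A backreference is literal: `\1` must see the identical characters the first group matched.
Matches: at [2:6] match 'uvuv', group 1 = 'uv'; at [10:14] match 'uvuv', group 1 = 'uv'; at [14:18] match 'lglg', group 1 = 'lg'.
Because there's exactly one group, `findall` drops the full match and keeps group 1 from each hit.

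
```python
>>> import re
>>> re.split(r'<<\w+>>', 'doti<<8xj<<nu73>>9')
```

['doti<<8xj', '9']

Matches to split on: at [9:17] → '<<nu73>>'.
Each match becomes a cut point; 2 segments remain.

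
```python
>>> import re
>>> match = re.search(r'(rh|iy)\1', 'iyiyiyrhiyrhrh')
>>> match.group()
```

'iyiy'

The backreference `\1` re-matches whatever the first group consumed, character for character.
`search` walks the string left to right and returns the first match it finds.
The match spans [0:4] → 'iyiy'.
Captured: group 1 = 'iy'.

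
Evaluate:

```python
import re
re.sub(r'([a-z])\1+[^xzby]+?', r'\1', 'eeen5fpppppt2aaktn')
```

'e5fp2atn'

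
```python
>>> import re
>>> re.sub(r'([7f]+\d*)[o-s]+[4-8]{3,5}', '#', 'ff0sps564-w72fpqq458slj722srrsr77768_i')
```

`sub` substitutes '#' at each match site.

'#-w72#slj#_i'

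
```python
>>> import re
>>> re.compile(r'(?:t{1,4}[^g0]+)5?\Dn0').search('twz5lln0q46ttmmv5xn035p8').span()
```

(0, 8)

The match spans [0:8] → 'twz5lln0'.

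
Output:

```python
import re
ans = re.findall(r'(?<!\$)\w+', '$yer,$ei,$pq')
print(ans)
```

A negative assertion filters positions out without eating any characters.
With no groups in the pattern, `findall` gives back each whole match — 3 here.

['er', 'i', 'q']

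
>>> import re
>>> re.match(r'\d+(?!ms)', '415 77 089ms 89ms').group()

'415'

With `match`, the pattern is implicitly anchored at the beginning.
The match spans [0:3] → '415'.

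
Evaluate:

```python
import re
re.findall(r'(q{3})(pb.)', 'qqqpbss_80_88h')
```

[('qqq', 'pbs')]

Multiple groups make `findall` return tuples — one 2-tuple for the one match.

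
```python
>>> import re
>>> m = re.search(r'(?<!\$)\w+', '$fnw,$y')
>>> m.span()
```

(2, 4)

The negative lookaround is zero-width — it rules out positions where the adjacent text would match, without consuming anything.
The match spans [2:4] → 'nw'.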